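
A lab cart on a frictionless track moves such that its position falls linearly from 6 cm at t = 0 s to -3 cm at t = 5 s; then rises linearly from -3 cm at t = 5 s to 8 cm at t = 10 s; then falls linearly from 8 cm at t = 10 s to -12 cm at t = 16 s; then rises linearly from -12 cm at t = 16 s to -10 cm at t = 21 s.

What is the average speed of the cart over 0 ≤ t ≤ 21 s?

2 cm/s

Average speed = (total path length)/(elapsed time); on a piecewise-linear x-t graph the path length is Σ|Δx|.
0–5 s: |Δx| = |-3 − 6| = 9 cm
5–10 s: |Δx| = |8 − -3| = 11 cm
10–16 s: |Δx| = |-12 − 8| = 20 cm
16–21 s: |Δx| = |-10 − -12| = 2 cm
Total path = 42 cm; average speed = 42/21 = 2 cm/s.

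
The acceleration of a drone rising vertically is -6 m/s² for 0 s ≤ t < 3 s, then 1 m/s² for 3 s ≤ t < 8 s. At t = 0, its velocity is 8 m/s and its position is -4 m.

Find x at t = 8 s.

-44.5 m

On each constant-a segment, Δv = aΔt and Δx = v₀Δt + ½aΔt²; chain segment to segment.
0–3 s: v starts 8 m/s; Δx = 8·3 + ½·-6·3² = -3 m; v ends -10 m/s.
3–8 s: v starts -10 m/s; Δx = -10·5 + ½·1·5² = -37.5 m; v ends -5 m/s.
x(8) = -4 + Σ Δx = -44.5 m.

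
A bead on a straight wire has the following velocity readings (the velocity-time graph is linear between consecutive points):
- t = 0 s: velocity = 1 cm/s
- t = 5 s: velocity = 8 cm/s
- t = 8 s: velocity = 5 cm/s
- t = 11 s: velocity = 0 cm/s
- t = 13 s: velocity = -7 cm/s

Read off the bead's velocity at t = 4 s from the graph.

6.6 cm/s

On 0–5 s the graph is linear from 1 to 8 cm/s: v(4) = 1 + (8 − 1)·(4 − 0)/(5 − 0) = 6.6 cm/s.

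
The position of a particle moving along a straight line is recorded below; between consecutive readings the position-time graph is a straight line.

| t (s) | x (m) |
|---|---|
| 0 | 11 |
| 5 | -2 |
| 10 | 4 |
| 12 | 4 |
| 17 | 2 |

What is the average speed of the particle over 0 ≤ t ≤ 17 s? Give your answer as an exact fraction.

Average speed = (total path length)/(elapsed time); on a piecewise-linear x-t graph the path length is Σ|Δx|.
0–5 s: |Δx| = |-2 − 11| = 13 m
5–10 s: |Δx| = |4 − -2| = 6 m
10–12 s: |Δx| = |4 − 4| = 0 m
12–17 s: |Δx| = |2 − 4| = 2 m
Total path = 21 m; average speed = 21/17 = 21/17 m/s.

21/17 m/s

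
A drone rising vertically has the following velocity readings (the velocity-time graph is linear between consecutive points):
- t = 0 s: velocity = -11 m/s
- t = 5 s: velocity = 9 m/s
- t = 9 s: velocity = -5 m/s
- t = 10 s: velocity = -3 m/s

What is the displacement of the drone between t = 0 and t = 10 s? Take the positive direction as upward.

-1 m

Net displacement equals the area under the velocity-time graph (areas below the axis count negative).
0–5 s: ½(-11 + 9)(5) = -5 m
5–9 s: ½(9 + -5)(4) = 8 m
9–10 s: ½(-5 + -3)(1) = -4 m
Net displacement = -1 m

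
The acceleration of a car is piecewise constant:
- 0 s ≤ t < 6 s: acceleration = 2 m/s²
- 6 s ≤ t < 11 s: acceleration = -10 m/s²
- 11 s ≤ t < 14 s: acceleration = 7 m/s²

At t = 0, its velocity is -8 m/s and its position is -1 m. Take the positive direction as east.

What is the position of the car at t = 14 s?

On each constant-a segment, Δv = aΔt and Δx = v₀Δt + ½aΔt²; chain segment to segment.
0–6 s: v starts -8 m/s; Δx = -8·6 + ½·2·6² = -12 m; v ends 4 m/s.
6–11 s: v starts 4 m/s; Δx = 4·5 + ½·-10·5² = -105 m; v ends -46 m/s.
11–14 s: v starts -46 m/s; Δx = -46·3 + ½·7·3² = -106.5 m; v ends -25 m/s.
x(14) = -1 + Σ Δx = -224.5 m.

-224.5 m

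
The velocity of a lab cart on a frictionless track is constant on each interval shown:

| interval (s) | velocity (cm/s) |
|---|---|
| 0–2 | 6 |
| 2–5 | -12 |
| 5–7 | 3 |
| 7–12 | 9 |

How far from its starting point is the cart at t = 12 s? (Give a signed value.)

Displacement is the signed area under the v-t curve.
0–2 s: 6 × 2 = 12 cm
2–5 s: -12 × 3 = -36 cm
5–7 s: 3 × 2 = 6 cm
7–12 s: 9 × 5 = 45 cm
Net displacement = 27 cm

27 cm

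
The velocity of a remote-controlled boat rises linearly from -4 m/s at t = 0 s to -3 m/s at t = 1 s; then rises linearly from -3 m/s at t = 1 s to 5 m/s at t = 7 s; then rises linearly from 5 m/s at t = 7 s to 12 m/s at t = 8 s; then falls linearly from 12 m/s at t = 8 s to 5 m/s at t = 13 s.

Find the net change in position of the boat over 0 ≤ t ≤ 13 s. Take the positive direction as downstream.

Net displacement equals the area under the velocity-time graph (areas below the axis count negative).
0–1 s: ½(-4 + -3)(1) = -3.5 m
1–7 s: ½(-3 + 5)(6) = 6 m
7–8 s: ½(5 + 12)(1) = 8.5 m
8–13 s: ½(12 + 5)(5) = 42.5 m
Net displacement = 53.5 m

53.5 m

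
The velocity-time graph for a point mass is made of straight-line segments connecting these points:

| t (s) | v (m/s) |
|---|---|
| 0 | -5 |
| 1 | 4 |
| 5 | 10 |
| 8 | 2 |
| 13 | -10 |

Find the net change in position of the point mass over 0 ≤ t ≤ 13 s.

Displacement is the signed area under the v-t curve.
0–1 s: ½(-5 + 4)(1) = -0.5 m
1–5 s: ½(4 + 10)(4) = 28 m
5–8 s: ½(10 + 2)(3) = 18 m
8–13 s: ½(2 + -10)(5) = -20 m
Net displacement = 25.5 m

25.5 m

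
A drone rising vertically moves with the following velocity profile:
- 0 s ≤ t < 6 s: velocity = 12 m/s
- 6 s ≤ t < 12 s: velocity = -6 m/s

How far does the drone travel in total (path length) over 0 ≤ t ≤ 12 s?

108 m

Total distance travelled is ∫|v| dt — sum the magnitudes of each area piece.
0–6 s: |12| × 6 = 72 m
6–12 s: |-6| × 6 = 36 m
Total distance = 108 m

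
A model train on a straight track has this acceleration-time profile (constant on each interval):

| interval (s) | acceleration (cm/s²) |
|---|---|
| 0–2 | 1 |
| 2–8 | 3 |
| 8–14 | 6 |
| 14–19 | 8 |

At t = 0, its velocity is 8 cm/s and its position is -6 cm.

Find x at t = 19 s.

On each constant-a segment, Δv = aΔt and Δx = v₀Δt + ½aΔt²; chain segment to segment.
0–2 s: v starts 8 cm/s; Δx = 8·2 + ½·1·2² = 18 cm; v ends 10 cm/s.
2–8 s: v starts 10 cm/s; Δx = 10·6 + ½·3·6² = 114 cm; v ends 28 cm/s.
8–14 s: v starts 28 cm/s; Δx = 28·6 + ½·6·6² = 276 cm; v ends 64 cm/s.
14–19 s: v starts 64 cm/s; Δx = 64·5 + ½·8·5² = 420 cm; v ends 104 cm/s.
x(19) = -6 + Σ Δx = 822 cm.

822 cm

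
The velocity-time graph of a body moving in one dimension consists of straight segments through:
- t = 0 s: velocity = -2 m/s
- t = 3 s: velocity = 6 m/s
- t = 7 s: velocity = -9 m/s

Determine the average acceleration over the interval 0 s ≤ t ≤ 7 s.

-1 m/s²

Average acceleration = Δv/Δt = (-9 − -2)/(7 − 0) = -1 m/s².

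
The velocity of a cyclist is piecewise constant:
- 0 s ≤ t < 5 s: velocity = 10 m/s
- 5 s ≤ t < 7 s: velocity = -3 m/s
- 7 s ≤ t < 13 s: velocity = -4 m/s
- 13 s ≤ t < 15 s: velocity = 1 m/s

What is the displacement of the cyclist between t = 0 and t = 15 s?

Displacement is the signed area under the v-t curve.
0–5 s: 10 × 5 = 50 m
5–7 s: -3 × 2 = -6 m
7–13 s: -4 × 6 = -24 m
13–15 s: 1 × 2 = 2 m
Net displacement = 22 m

22 m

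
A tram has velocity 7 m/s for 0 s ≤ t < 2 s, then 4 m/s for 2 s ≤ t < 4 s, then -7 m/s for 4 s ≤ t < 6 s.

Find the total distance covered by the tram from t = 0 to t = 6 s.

Distance (not displacement) is the total path length: add the absolute areas under v-t.
0–2 s: |7| × 2 = 14 m
2–4 s: |4| × 2 = 8 m
4–6 s: |-7| × 2 = 14 m
Total distance = 36 m

36 m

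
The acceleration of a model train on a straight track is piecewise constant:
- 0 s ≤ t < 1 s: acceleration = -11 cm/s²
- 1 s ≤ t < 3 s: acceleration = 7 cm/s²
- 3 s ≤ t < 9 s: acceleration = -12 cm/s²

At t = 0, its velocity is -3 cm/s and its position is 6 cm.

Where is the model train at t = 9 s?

On each constant-a segment, Δv = aΔt and Δx = v₀Δt + ½aΔt²; chain segment to segment.
0–1 s: v starts -3 cm/s; Δx = -3·1 + ½·-11·1² = -8.5 cm; v ends -14 cm/s.
1–3 s: v starts -14 cm/s; Δx = -14·2 + ½·7·2² = -14 cm; v ends 0 cm/s.
3–9 s: v starts 0 cm/s; Δx = 0·6 + ½·-12·6² = -216 cm; v ends -72 cm/s.
x(9) = 6 + Σ Δx = -232.5 cm.

-232.5 cm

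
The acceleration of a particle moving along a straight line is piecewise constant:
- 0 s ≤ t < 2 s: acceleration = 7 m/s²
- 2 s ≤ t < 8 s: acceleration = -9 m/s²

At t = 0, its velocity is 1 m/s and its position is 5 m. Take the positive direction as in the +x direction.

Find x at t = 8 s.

-51 m

On each constant-a segment, Δv = aΔt and Δx = v₀Δt + ½aΔt²; chain segment to segment.
0–2 s: v starts 1 m/s; Δx = 1·2 + ½·7·2² = 16 m; v ends 15 m/s.
2–8 s: v starts 15 m/s; Δx = 15·6 + ½·-9·6² = -72 m; v ends -39 m/s.
x(8) = 5 + Σ Δx = -51 m.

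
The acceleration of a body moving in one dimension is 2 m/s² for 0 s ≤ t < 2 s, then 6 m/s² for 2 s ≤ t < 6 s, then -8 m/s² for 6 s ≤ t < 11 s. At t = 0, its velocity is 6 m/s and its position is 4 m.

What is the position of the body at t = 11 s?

On each constant-a segment, Δv = aΔt and Δx = v₀Δt + ½aΔt²; chain segment to segment.
0–2 s: v starts 6 m/s; Δx = 6·2 + ½·2·2² = 16 m; v ends 10 m/s.
2–6 s: v starts 10 m/s; Δx = 10·4 + ½·6·4² = 88 m; v ends 34 m/s.
6–11 s: v starts 34 m/s; Δx = 34·5 + ½·-8·5² = 70 m; v ends -6 m/s.
x(11) = 4 + Σ Δx = 178 m.

178 m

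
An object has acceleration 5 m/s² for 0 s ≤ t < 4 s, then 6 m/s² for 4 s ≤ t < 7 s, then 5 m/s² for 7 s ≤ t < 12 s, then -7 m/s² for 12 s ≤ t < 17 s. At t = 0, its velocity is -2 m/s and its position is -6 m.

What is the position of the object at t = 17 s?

567 m

On each constant-a segment, Δv = aΔt and Δx = v₀Δt + ½aΔt²; chain segment to segment.
0–4 s: v starts -2 m/s; Δx = -2·4 + ½·5·4² = 32 m; v ends 18 m/s.
4–7 s: v starts 18 m/s; Δx = 18·3 + ½·6·3² = 81 m; v ends 36 m/s.
7–12 s: v starts 36 m/s; Δx = 36·5 + ½·5·5² = 242.5 m; v ends 61 m/s.
12–17 s: v starts 61 m/s; Δx = 61·5 + ½·-7·5² = 217.5 m; v ends 26 m/s.
x(17) = -6 + Σ Δx = 567 m.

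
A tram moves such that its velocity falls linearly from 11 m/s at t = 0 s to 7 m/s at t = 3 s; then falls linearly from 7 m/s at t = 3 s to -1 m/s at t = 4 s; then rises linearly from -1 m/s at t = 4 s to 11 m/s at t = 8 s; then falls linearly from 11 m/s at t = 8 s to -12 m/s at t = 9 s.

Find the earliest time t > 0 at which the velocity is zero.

t = 3.875 s

v changes sign on 3–4 s (from 7 to -1); the graph is linear there, so v = 0 at t = 3 + (-7)·(4 − 3)/(-1 − 7) = 3.875 s.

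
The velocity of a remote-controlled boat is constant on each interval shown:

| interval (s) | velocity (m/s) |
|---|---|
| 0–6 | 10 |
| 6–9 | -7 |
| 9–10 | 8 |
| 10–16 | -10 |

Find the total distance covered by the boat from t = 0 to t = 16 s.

Distance (not displacement) is the total path length: add the absolute areas under v-t.
0–6 s: |10| × 6 = 60 m
6–9 s: |-7| × 3 = 21 m
9–10 s: |8| × 1 = 8 m
10–16 s: |-10| × 6 = 60 m
Total distance = 149 m

149 m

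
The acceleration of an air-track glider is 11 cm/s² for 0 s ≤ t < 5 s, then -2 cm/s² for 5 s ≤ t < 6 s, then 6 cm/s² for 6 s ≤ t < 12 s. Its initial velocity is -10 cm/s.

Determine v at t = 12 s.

Δv equals the area under the a-t graph; then v = v₀ + Δv.
0–5 s: 11 × 5 = 55 cm/s
5–6 s: -2 × 1 = -2 cm/s
6–12 s: 6 × 6 = 36 cm/s
Δv = 89 cm/s, so v(12) = -10 + (89) = 79 cm/s.

79 cm/s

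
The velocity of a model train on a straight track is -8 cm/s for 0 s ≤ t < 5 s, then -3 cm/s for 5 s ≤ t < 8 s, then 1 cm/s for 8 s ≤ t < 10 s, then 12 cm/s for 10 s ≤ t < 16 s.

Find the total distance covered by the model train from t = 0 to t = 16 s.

Distance (not displacement) is the total path length: add the absolute areas under v-t.
0–5 s: |-8| × 5 = 40 cm
5–8 s: |-3| × 3 = 9 cm
8–10 s: |1| × 2 = 2 cm
10–16 s: |12| × 6 = 72 cm
Total distance = 123 cm

123 cm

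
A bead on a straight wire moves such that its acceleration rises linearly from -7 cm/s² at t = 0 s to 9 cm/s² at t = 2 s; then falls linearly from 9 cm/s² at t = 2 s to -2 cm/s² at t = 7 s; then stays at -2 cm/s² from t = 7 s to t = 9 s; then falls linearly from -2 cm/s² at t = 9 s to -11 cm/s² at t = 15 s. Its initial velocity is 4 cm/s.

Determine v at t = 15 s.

Δv equals the area under the a-t graph; then v = v₀ + Δv.
0–2 s: ½(-7 + 9)(2) = 2 cm/s
2–7 s: ½(9 + -2)(5) = 17.5 cm/s
7–9 s: -2 × 2 = -4 cm/s
9–15 s: ½(-2 + -11)(6) = -39 cm/s
Δv = -23.5 cm/s, so v(15) = 4 + (-23.5) = -19.5 cm/s.

-19.5 cm/s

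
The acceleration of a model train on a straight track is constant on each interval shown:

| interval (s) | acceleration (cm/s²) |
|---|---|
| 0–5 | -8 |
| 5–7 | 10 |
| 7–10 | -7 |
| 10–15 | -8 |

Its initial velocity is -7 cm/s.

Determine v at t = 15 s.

Δv equals the area under the a-t graph; then v = v₀ + Δv.
0–5 s: -8 × 5 = -40 cm/s
5–7 s: 10 × 2 = 20 cm/s
7–10 s: -7 × 3 = -21 cm/s
10–15 s: -8 × 5 = -40 cm/s
Δv = -81 cm/s, so v(15) = -7 + (-81) = -88 cm/s.

-88 cm/s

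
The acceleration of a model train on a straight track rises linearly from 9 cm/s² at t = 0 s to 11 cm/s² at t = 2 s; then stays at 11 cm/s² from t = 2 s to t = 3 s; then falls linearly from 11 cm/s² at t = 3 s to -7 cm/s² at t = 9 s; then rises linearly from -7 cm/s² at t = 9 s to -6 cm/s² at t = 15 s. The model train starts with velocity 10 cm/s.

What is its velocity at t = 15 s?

Δv equals the area under the a-t graph; then v = v₀ + Δv.
0–2 s: ½(9 + 11)(2) = 20 cm/s
2–3 s: 11 × 1 = 11 cm/s
3–9 s: ½(11 + -7)(6) = 12 cm/s
9–15 s: ½(-7 + -6)(6) = -39 cm/s
Δv = 4 cm/s, so v(15) = 10 + (4) = 14 cm/s.

14 cm/s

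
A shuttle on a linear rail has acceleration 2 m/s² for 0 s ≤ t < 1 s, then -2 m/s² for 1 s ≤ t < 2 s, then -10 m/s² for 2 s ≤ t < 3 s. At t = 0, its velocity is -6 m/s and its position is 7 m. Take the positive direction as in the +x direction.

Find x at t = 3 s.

On each constant-a segment, Δv = aΔt and Δx = v₀Δt + ½aΔt²; chain segment to segment.
0–1 s: v starts -6 m/s; Δx = -6·1 + ½·2·1² = -5 m; v ends -4 m/s.
1–2 s: v starts -4 m/s; Δx = -4·1 + ½·-2·1² = -5 m; v ends -6 m/s.
2–3 s: v starts -6 m/s; Δx = -6·1 + ½·-10·1² = -11 m; v ends -16 m/s.
x(3) = 7 + Σ Δx = -14 m.

-14 m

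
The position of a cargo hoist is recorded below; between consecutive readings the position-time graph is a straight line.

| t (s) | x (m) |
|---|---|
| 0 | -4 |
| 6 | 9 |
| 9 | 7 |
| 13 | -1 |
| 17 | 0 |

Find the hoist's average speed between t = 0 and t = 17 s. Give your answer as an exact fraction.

24/17 m/s

Average speed = (total path length)/(elapsed time); on a piecewise-linear x-t graph the path length is Σ|Δx|.
0–6 s: |Δx| = |9 − -4| = 13 m
6–9 s: |Δx| = |7 − 9| = 2 m
9–13 s: |Δx| = |-1 − 7| = 8 m
13–17 s: |Δx| = |0 − -1| = 1 m
Total path = 24 m; average speed = 24/17 = 24/17 m/s.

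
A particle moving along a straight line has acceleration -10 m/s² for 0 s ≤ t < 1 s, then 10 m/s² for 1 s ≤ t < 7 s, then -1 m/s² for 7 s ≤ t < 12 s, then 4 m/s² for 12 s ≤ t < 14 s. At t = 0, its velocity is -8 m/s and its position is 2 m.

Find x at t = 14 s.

340.5 m

On each constant-a segment, Δv = aΔt and Δx = v₀Δt + ½aΔt²; chain segment to segment.
0–1 s: v starts -8 m/s; Δx = -8·1 + ½·-10·1² = -13 m; v ends -18 m/s.
1–7 s: v starts -18 m/s; Δx = -18·6 + ½·10·6² = 72 m; v ends 42 m/s.
7–12 s: v starts 42 m/s; Δx = 42·5 + ½·-1·5² = 197.5 m; v ends 37 m/s.
12–14 s: v starts 37 m/s; Δx = 37·2 + ½·4·2² = 82 m; v ends 45 m/s.
x(14) = 2 + Σ Δx = 340.5 m.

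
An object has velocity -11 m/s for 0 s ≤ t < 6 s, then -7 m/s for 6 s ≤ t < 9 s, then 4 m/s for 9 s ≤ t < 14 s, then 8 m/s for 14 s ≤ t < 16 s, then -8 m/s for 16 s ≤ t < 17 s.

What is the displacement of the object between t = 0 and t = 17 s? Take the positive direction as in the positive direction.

-59 m

Displacement is the signed area under the v-t curve.
0–6 s: -11 × 6 = -66 m
6–9 s: -7 × 3 = -21 m
9–14 s: 4 × 5 = 20 m
14–16 s: 8 × 2 = 16 m
16–17 s: -8 × 1 = -8 m
Net displacement = -59 m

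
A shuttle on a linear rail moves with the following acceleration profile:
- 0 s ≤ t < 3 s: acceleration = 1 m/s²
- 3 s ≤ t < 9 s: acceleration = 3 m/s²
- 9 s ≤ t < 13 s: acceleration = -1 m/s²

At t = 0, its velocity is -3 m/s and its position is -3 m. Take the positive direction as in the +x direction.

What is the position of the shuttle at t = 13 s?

110.5 m

On each constant-a segment, Δv = aΔt and Δx = v₀Δt + ½aΔt²; chain segment to segment.
0–3 s: v starts -3 m/s; Δx = -3·3 + ½·1·3² = -4.5 m; v ends 0 m/s.
3–9 s: v starts 0 m/s; Δx = 0·6 + ½·3·6² = 54 m; v ends 18 m/s.
9–13 s: v starts 18 m/s; Δx = 18·4 + ½·-1·4² = 64 m; v ends 14 m/s.
x(13) = -3 + Σ Δx = 110.5 m.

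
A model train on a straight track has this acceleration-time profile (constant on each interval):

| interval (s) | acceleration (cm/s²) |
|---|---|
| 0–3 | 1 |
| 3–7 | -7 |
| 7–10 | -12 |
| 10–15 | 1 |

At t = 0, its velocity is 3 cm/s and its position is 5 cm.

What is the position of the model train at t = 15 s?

On each constant-a segment, Δv = aΔt and Δx = v₀Δt + ½aΔt²; chain segment to segment.
0–3 s: v starts 3 cm/s; Δx = 3·3 + ½·1·3² = 13.5 cm; v ends 6 cm/s.
3–7 s: v starts 6 cm/s; Δx = 6·4 + ½·-7·4² = -32 cm; v ends -22 cm/s.
7–10 s: v starts -22 cm/s; Δx = -22·3 + ½·-12·3² = -120 cm; v ends -58 cm/s.
10–15 s: v starts -58 cm/s; Δx = -58·5 + ½·1·5² = -277.5 cm; v ends -53 cm/s.
x(15) = 5 + Σ Δx = -411 cm.

-411 cm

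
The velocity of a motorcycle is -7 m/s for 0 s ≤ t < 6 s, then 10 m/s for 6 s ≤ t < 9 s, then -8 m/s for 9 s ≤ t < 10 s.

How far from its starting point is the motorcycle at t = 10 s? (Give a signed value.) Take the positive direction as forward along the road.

-20 m

Displacement is the signed area under the v-t curve.
0–6 s: -7 × 6 = -42 m
6–9 s: 10 × 3 = 30 m
9–10 s: -8 × 1 = -8 m
Net displacement = -20 m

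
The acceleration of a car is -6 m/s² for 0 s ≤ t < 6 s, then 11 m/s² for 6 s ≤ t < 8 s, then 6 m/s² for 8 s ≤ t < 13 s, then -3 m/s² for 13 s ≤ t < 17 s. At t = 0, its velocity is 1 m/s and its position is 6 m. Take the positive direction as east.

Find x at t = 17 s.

On each constant-a segment, Δv = aΔt and Δx = v₀Δt + ½aΔt²; chain segment to segment.
0–6 s: v starts 1 m/s; Δx = 1·6 + ½·-6·6² = -102 m; v ends -35 m/s.
6–8 s: v starts -35 m/s; Δx = -35·2 + ½·11·2² = -48 m; v ends -13 m/s.
8–13 s: v starts -13 m/s; Δx = -13·5 + ½·6·5² = 10 m; v ends 17 m/s.
13–17 s: v starts 17 m/s; Δx = 17·4 + ½·-3·4² = 44 m; v ends 5 m/s.
x(17) = 6 + Σ Δx = -90 m.

-90 m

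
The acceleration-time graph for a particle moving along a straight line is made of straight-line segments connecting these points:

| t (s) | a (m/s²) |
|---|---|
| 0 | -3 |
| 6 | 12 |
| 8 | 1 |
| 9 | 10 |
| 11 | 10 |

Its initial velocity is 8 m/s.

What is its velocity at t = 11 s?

Δv equals the area under the a-t graph; then v = v₀ + Δv.
0–6 s: ½(-3 + 12)(6) = 27 m/s
6–8 s: ½(12 + 1)(2) = 13 m/s
8–9 s: ½(1 + 10)(1) = 5.5 m/s
9–11 s: 10 × 2 = 20 m/s
Δv = 65.5 m/s, so v(11) = 8 + (65.5) = 73.5 m/s.

73.5 m/s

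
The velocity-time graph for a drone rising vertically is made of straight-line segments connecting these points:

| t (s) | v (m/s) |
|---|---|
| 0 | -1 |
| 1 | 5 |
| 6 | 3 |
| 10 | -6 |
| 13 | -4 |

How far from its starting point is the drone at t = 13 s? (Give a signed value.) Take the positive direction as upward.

Displacement is the signed area under the v-t curve.
0–1 s: ½(-1 + 5)(1) = 2 m
1–6 s: ½(5 + 3)(5) = 20 m
6–10 s: ½(3 + -6)(4) = -6 m
10–13 s: ½(-6 + -4)(3) = -15 m
Net displacement = 1 m

1 m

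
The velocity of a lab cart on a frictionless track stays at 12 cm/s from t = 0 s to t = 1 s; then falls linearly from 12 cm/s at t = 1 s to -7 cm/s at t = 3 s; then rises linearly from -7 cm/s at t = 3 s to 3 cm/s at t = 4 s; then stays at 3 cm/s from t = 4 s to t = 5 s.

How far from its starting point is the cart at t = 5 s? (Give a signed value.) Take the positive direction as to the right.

18 cm

Net displacement equals the area under the velocity-time graph (areas below the axis count negative).
0–1 s: 12 × 1 = 12 cm
1–3 s: ½(12 + -7)(2) = 5 cm
3–4 s: ½(-7 + 3)(1) = -2 cm
4–5 s: 3 × 1 = 3 cm
Net displacement = 18 cm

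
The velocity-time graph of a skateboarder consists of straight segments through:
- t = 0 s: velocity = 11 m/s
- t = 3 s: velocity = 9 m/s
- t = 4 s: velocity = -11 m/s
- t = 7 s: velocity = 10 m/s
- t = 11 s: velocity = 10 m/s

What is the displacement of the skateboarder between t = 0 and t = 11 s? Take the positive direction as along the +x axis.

67.5 m

Displacement is the signed area under the v-t curve.
0–3 s: ½(11 + 9)(3) = 30 m
3–4 s: ½(9 + -11)(1) = -1 m
4–7 s: ½(-11 + 10)(3) = -1.5 m
7–11 s: 10 × 4 = 40 m
Net displacement = 67.5 m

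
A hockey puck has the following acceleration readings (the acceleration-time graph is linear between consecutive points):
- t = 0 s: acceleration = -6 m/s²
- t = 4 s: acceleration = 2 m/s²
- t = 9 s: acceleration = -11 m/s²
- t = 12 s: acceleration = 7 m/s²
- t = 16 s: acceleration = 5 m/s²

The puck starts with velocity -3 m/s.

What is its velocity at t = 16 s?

-15.5 m/s

Δv equals the area under the a-t graph; then v = v₀ + Δv.
0–4 s: ½(-6 + 2)(4) = -8 m/s
4–9 s: ½(2 + -11)(5) = -22.5 m/s
9–12 s: ½(-11 + 7)(3) = -6 m/s
12–16 s: ½(7 + 5)(4) = 24 m/s
Δv = -12.5 m/s, so v(16) = -3 + (-12.5) = -15.5 m/s.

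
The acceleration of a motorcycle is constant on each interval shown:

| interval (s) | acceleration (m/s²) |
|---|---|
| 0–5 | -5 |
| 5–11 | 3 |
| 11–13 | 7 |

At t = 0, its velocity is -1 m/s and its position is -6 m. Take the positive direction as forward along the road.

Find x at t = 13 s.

On each constant-a segment, Δv = aΔt and Δx = v₀Δt + ½aΔt²; chain segment to segment.
0–5 s: v starts -1 m/s; Δx = -1·5 + ½·-5·5² = -67.5 m; v ends -26 m/s.
5–11 s: v starts -26 m/s; Δx = -26·6 + ½·3·6² = -102 m; v ends -8 m/s.
11–13 s: v starts -8 m/s; Δx = -8·2 + ½·7·2² = -2 m; v ends 6 m/s.
x(13) = -6 + Σ Δx = -177.5 m.

-177.5 m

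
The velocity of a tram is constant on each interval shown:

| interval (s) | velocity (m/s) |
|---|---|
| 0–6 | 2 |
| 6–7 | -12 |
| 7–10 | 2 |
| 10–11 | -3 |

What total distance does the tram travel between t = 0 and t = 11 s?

33 m

Total distance travelled is ∫|v| dt — sum the magnitudes of each area piece.
0–6 s: |2| × 6 = 12 m
6–7 s: |-12| × 1 = 12 m
7–10 s: |2| × 3 = 6 m
10–11 s: |-3| × 1 = 3 m
Total distance = 33 m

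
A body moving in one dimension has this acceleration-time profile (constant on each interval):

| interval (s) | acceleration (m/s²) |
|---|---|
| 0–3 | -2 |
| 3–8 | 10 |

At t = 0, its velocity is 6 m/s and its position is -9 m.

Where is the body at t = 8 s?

125 m

On each constant-a segment, Δv = aΔt and Δx = v₀Δt + ½aΔt²; chain segment to segment.
0–3 s: v starts 6 m/s; Δx = 6·3 + ½·-2·3² = 9 m; v ends 0 m/s.
3–8 s: v starts 0 m/s; Δx = 0·5 + ½·10·5² = 125 m; v ends 50 m/s.
x(8) = -9 + Σ Δx = 125 m.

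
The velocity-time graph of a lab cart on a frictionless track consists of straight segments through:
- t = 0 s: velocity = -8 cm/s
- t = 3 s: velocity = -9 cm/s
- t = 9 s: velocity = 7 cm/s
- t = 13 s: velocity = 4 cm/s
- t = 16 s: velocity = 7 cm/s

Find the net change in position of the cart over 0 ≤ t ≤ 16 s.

7 cm

Displacement is the signed area under the v-t curve.
0–3 s: ½(-8 + -9)(3) = -25.5 cm
3–9 s: ½(-9 + 7)(6) = -6 cm
9–13 s: ½(7 + 4)(4) = 22 cm
13–16 s: ½(4 + 7)(3) = 16.5 cm
Net displacement = 7 cm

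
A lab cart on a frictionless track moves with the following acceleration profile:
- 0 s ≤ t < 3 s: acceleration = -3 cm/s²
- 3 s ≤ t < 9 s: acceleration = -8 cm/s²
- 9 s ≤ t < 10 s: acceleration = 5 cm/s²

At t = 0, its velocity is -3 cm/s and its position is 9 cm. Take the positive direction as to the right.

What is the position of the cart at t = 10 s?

On each constant-a segment, Δv = aΔt and Δx = v₀Δt + ½aΔt²; chain segment to segment.
0–3 s: v starts -3 cm/s; Δx = -3·3 + ½·-3·3² = -22.5 cm; v ends -12 cm/s.
3–9 s: v starts -12 cm/s; Δx = -12·6 + ½·-8·6² = -216 cm; v ends -60 cm/s.
9–10 s: v starts -60 cm/s; Δx = -60·1 + ½·5·1² = -57.5 cm; v ends -55 cm/s.
x(10) = 9 + Σ Δx = -287 cm.

-287 cm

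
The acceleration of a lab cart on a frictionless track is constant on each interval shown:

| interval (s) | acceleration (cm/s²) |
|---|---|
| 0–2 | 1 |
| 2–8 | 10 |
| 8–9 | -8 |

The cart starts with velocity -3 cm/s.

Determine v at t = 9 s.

Δv equals the area under the a-t graph; then v = v₀ + Δv.
0–2 s: 1 × 2 = 2 cm/s
2–8 s: 10 × 6 = 60 cm/s
8–9 s: -8 × 1 = -8 cm/s
Δv = 54 cm/s, so v(9) = -3 + (54) = 51 cm/s.

51 cm/s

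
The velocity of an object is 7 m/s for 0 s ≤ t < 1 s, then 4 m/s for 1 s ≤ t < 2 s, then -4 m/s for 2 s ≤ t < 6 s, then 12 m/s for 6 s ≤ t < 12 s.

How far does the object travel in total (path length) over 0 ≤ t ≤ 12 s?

99 m

Total distance travelled is ∫|v| dt — sum the magnitudes of each area piece.
0–1 s: |7| × 1 = 7 m
1–2 s: |4| × 1 = 4 m
2–6 s: |-4| × 4 = 16 m
6–12 s: |12| × 6 = 72 m
Total distance = 99 m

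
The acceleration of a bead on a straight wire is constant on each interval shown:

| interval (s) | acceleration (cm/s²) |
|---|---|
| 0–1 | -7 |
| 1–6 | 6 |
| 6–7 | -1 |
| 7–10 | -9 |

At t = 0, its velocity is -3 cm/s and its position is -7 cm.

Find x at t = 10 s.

47.5 cm

On each constant-a segment, Δv = aΔt and Δx = v₀Δt + ½aΔt²; chain segment to segment.
0–1 s: v starts -3 cm/s; Δx = -3·1 + ½·-7·1² = -6.5 cm; v ends -10 cm/s.
1–6 s: v starts -10 cm/s; Δx = -10·5 + ½·6·5² = 25 cm; v ends 20 cm/s.
6–7 s: v starts 20 cm/s; Δx = 20·1 + ½·-1·1² = 19.5 cm; v ends 19 cm/s.
7–10 s: v starts 19 cm/s; Δx = 19·3 + ½·-9·3² = 16.5 cm; v ends -8 cm/s.
x(10) = -7 + Σ Δx = 47.5 cm.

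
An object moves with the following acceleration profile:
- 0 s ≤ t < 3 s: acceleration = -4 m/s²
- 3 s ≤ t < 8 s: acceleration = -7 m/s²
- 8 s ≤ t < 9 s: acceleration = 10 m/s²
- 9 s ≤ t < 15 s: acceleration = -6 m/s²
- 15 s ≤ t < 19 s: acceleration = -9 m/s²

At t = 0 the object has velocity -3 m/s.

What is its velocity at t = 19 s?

Δv equals the area under the a-t graph; then v = v₀ + Δv.
0–3 s: -4 × 3 = -12 m/s
3–8 s: -7 × 5 = -35 m/s
8–9 s: 10 × 1 = 10 m/s
9–15 s: -6 × 6 = -36 m/s
15–19 s: -9 × 4 = -36 m/s
Δv = -109 m/s, so v(19) = -3 + (-109) = -112 m/s.

-112 m/s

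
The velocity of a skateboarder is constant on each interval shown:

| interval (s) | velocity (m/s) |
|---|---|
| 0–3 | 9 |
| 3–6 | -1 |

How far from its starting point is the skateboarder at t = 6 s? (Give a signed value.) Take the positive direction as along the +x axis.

Displacement is the signed area under the v-t curve.
0–3 s: 9 × 3 = 27 m
3–6 s: -1 × 3 = -3 m
Net displacement = 24 m

24 m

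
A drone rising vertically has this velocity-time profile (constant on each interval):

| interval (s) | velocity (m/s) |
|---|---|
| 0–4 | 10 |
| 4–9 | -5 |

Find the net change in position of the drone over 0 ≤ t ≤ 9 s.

15 m

Net displacement equals the area under the velocity-time graph (areas below the axis count negative).
0–4 s: 10 × 4 = 40 m
4–9 s: -5 × 5 = -25 m
Net displacement = 15 m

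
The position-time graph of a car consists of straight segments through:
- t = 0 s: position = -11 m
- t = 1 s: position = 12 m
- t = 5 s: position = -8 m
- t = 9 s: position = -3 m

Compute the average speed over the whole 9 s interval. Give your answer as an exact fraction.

Average speed = (total path length)/(elapsed time); on a piecewise-linear x-t graph the path length is Σ|Δx|.
0–1 s: |Δx| = |12 − -11| = 23 m
1–5 s: |Δx| = |-8 − 12| = 20 m
5–9 s: |Δx| = |-3 − -8| = 5 m
Total path = 48 m; average speed = 48/9 = 16/3 m/s.

16/3 m/s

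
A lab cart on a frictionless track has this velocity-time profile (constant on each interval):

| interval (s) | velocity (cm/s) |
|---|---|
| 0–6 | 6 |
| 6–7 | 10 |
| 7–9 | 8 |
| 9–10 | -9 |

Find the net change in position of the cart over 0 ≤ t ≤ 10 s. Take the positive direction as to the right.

Displacement is the signed area under the v-t curve.
0–6 s: 6 × 6 = 36 cm
6–7 s: 10 × 1 = 10 cm
7–9 s: 8 × 2 = 16 cm
9–10 s: -9 × 1 = -9 cm
Net displacement = 53 cm

53 cm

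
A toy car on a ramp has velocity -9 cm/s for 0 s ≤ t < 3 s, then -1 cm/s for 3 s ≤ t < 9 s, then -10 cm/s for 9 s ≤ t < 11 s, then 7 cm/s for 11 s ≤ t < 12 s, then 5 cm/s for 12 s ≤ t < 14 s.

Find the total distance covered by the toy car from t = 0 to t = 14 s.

70 cm

Distance (not displacement) is the total path length: add the absolute areas under v-t.
0–3 s: |-9| × 3 = 27 cm
3–9 s: |-1| × 6 = 6 cm
9–11 s: |-10| × 2 = 20 cm
11–12 s: |7| × 1 = 7 cm
12–14 s: |5| × 2 = 10 cm
Total distance = 70 cm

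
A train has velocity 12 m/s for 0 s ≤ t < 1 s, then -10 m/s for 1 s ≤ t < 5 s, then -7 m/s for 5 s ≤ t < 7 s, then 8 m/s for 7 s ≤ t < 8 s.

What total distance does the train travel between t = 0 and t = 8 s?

74 m

Total distance travelled is ∫|v| dt — sum the magnitudes of each area piece.
0–1 s: |12| × 1 = 12 m
1–5 s: |-10| × 4 = 40 m
5–7 s: |-7| × 2 = 14 m
7–8 s: |8| × 1 = 8 m
Total distance = 74 m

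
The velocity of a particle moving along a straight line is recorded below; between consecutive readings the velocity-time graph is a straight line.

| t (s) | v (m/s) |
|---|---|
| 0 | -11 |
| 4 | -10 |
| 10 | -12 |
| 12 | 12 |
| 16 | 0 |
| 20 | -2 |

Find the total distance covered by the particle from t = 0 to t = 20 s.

Total distance travelled is ∫|v| dt — sum the magnitudes of each area piece.
0–4 s: |½(-11 + -10)(4)| = 42 m
4–10 s: |½(-10 + -12)(6)| = 66 m
10–12 s: v = 0 at t = 11 s; triangle areas 6 + 6 = 12 m
12–16 s: |½(12 + 0)(4)| = 24 m
16–20 s: |½(0 + -2)(4)| = 4 m
Total distance = 148 m

148 m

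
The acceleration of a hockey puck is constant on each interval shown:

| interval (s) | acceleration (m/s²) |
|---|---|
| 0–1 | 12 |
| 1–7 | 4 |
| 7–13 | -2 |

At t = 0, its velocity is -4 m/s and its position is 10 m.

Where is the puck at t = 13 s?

On each constant-a segment, Δv = aΔt and Δx = v₀Δt + ½aΔt²; chain segment to segment.
0–1 s: v starts -4 m/s; Δx = -4·1 + ½·12·1² = 2 m; v ends 8 m/s.
1–7 s: v starts 8 m/s; Δx = 8·6 + ½·4·6² = 120 m; v ends 32 m/s.
7–13 s: v starts 32 m/s; Δx = 32·6 + ½·-2·6² = 156 m; v ends 20 m/s.
x(13) = 10 + Σ Δx = 288 m.

288 m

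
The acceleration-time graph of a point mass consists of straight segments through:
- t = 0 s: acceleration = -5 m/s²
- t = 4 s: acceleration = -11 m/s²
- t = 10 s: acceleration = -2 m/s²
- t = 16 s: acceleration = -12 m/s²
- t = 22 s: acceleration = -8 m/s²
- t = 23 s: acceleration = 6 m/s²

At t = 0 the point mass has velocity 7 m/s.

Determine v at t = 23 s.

Δv equals the area under the a-t graph; then v = v₀ + Δv.
0–4 s: ½(-5 + -11)(4) = -32 m/s
4–10 s: ½(-11 + -2)(6) = -39 m/s
10–16 s: ½(-2 + -12)(6) = -42 m/s
16–22 s: ½(-12 + -8)(6) = -60 m/s
22–23 s: ½(-8 + 6)(1) = -1 m/s
Δv = -174 m/s, so v(23) = 7 + (-174) = -167 m/s.

-167 m/s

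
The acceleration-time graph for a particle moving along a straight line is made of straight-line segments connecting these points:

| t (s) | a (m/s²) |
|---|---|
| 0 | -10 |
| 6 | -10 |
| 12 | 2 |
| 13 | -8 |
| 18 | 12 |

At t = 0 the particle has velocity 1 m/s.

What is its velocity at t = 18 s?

-76 m/s

Δv equals the area under the a-t graph; then v = v₀ + Δv.
0–6 s: -10 × 6 = -60 m/s
6–12 s: ½(-10 + 2)(6) = -24 m/s
12–13 s: ½(2 + -8)(1) = -3 m/s
13–18 s: ½(-8 + 12)(5) = 10 m/s
Δv = -77 m/s, so v(18) = 1 + (-77) = -76 m/s.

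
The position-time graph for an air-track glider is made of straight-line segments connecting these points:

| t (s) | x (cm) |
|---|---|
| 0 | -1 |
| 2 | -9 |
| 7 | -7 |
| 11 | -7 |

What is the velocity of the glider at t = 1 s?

Velocity is the slope of the x-t graph on 0–2 s: (-9 − -1)/(2 − 0) = -4 cm/s.

-4 cm/s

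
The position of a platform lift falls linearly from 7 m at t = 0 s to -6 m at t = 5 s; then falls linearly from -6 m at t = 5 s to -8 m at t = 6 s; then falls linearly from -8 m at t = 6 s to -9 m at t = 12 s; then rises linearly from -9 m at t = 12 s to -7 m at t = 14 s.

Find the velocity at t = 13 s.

Velocity is the slope of the x-t graph on 12–14 s: (-7 − -9)/(14 − 12) = 1 m/s.

1 m/s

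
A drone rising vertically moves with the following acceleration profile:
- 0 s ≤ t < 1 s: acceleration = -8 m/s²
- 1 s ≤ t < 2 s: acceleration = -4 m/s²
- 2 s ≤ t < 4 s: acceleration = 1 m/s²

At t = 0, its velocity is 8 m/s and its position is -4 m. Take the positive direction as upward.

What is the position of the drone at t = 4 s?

On each constant-a segment, Δv = aΔt and Δx = v₀Δt + ½aΔt²; chain segment to segment.
0–1 s: v starts 8 m/s; Δx = 8·1 + ½·-8·1² = 4 m; v ends 0 m/s.
1–2 s: v starts 0 m/s; Δx = 0·1 + ½·-4·1² = -2 m; v ends -4 m/s.
2–4 s: v starts -4 m/s; Δx = -4·2 + ½·1·2² = -6 m; v ends -2 m/s.
x(4) = -4 + Σ Δx = -8 m.

-8 m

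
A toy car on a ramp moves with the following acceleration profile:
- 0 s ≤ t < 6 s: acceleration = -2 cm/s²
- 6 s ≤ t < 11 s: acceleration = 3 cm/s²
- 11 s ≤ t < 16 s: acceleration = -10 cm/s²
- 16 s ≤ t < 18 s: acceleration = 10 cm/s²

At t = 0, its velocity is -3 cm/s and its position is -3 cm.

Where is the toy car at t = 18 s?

-299.5 cm

On each constant-a segment, Δv = aΔt and Δx = v₀Δt + ½aΔt²; chain segment to segment.
0–6 s: v starts -3 cm/s; Δx = -3·6 + ½·-2·6² = -54 cm; v ends -15 cm/s.
6–11 s: v starts -15 cm/s; Δx = -15·5 + ½·3·5² = -37.5 cm; v ends 0 cm/s.
11–16 s: v starts 0 cm/s; Δx = 0·5 + ½·-10·5² = -125 cm; v ends -50 cm/s.
16–18 s: v starts -50 cm/s; Δx = -50·2 + ½·10·2² = -80 cm; v ends -30 cm/s.
x(18) = -3 + Σ Δx = -299.5 cm.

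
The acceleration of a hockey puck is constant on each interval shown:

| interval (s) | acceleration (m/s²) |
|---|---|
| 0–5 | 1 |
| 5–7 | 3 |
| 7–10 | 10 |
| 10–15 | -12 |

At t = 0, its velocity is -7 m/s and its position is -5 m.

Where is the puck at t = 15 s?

51.5 m

On each constant-a segment, Δv = aΔt and Δx = v₀Δt + ½aΔt²; chain segment to segment.
0–5 s: v starts -7 m/s; Δx = -7·5 + ½·1·5² = -22.5 m; v ends -2 m/s.
5–7 s: v starts -2 m/s; Δx = -2·2 + ½·3·2² = 2 m; v ends 4 m/s.
7–10 s: v starts 4 m/s; Δx = 4·3 + ½·10·3² = 57 m; v ends 34 m/s.
10–15 s: v starts 34 m/s; Δx = 34·5 + ½·-12·5² = 20 m; v ends -26 m/s.
x(15) = -5 + Σ Δx = 51.5 m.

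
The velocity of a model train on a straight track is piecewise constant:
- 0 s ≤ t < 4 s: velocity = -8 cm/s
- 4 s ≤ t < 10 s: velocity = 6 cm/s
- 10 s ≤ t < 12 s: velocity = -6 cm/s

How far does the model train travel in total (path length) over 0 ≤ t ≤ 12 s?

Total distance travelled is ∫|v| dt — sum the magnitudes of each area piece.
0–4 s: |-8| × 4 = 32 cm
4–10 s: |6| × 6 = 36 cm
10–12 s: |-6| × 2 = 12 cm
Total distance = 80 cm

80 cm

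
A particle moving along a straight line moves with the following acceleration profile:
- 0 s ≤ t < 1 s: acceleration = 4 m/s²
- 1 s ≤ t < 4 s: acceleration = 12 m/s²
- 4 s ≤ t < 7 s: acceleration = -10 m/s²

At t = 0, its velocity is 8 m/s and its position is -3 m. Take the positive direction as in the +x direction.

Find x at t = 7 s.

196 m

On each constant-a segment, Δv = aΔt and Δx = v₀Δt + ½aΔt²; chain segment to segment.
0–1 s: v starts 8 m/s; Δx = 8·1 + ½·4·1² = 10 m; v ends 12 m/s.
1–4 s: v starts 12 m/s; Δx = 12·3 + ½·12·3² = 90 m; v ends 48 m/s.
4–7 s: v starts 48 m/s; Δx = 48·3 + ½·-10·3² = 99 m; v ends 18 m/s.
x(7) = -3 + Σ Δx = 196 m.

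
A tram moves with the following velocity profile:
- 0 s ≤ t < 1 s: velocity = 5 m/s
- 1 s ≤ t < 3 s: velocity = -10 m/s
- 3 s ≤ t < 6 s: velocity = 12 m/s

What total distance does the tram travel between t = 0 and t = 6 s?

61 m

Distance (not displacement) is the total path length: add the absolute areas under v-t.
0–1 s: |5| × 1 = 5 m
1–3 s: |-10| × 2 = 20 m
3–6 s: |12| × 3 = 36 m
Total distance = 61 m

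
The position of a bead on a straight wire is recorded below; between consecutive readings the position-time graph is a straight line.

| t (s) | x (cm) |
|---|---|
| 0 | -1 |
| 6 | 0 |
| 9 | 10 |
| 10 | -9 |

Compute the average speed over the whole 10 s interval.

3 cm/s

Average speed = (total path length)/(elapsed time); on a piecewise-linear x-t graph the path length is Σ|Δx|.
0–6 s: |Δx| = |0 − -1| = 1 cm
6–9 s: |Δx| = |10 − 0| = 10 cm
9–10 s: |Δx| = |-9 − 10| = 19 cm
Total path = 30 cm; average speed = 30/10 = 3 cm/s.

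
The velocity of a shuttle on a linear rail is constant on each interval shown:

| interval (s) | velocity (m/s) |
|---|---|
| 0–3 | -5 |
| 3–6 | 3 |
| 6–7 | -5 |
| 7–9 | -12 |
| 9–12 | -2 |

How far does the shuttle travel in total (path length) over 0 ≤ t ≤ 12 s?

59 m

Distance (not displacement) is the total path length: add the absolute areas under v-t.
0–3 s: |-5| × 3 = 15 m
3–6 s: |3| × 3 = 9 m
6–7 s: |-5| × 1 = 5 m
7–9 s: |-12| × 2 = 24 m
9–12 s: |-2| × 3 = 6 m
Total distance = 59 m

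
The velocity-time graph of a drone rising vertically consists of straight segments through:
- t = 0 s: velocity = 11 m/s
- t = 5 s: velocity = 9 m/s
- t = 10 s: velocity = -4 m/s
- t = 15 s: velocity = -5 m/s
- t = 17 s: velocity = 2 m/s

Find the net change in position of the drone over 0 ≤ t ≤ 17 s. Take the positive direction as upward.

37 m

Net displacement equals the area under the velocity-time graph (areas below the axis count negative).
0–5 s: ½(11 + 9)(5) = 50 m
5–10 s: ½(9 + -4)(5) = 12.5 m
10–15 s: ½(-4 + -5)(5) = -22.5 m
15–17 s: ½(-5 + 2)(2) = -3 m
Net displacement = 37 m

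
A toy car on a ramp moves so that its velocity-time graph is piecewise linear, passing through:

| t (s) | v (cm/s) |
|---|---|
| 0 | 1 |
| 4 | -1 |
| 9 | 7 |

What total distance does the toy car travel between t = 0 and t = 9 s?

Total distance travelled is ∫|v| dt — sum the magnitudes of each area piece.
0–4 s: v = 0 at t = 2 s; triangle areas 1 + 1 = 2 cm
4–9 s: v = 0 at t = 4.625 s; triangle areas 0.3125 + 15.3125 = 15.625 cm
Total distance = 17.625 cm

17.625 cm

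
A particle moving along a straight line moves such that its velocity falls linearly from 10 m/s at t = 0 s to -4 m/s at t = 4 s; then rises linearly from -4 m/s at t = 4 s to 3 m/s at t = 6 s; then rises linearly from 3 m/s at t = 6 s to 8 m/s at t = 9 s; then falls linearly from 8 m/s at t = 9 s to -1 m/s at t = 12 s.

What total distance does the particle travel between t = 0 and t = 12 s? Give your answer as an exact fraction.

Distance (not displacement) is the total path length: add the absolute areas under v-t.
0–4 s: v = 0 at t = 20/7 s; triangle areas 100/7 + 16/7 = 116/7 m
4–6 s: v = 0 at t = 36/7 s; triangle areas 16/7 + 9/7 = 25/7 m
6–9 s: |½(3 + 8)(3)| = 16.5 m
9–12 s: v = 0 at t = 35/3 s; triangle areas 32/3 + 1/6 = 65/6 m
Total distance = 997/21 m

997/21 m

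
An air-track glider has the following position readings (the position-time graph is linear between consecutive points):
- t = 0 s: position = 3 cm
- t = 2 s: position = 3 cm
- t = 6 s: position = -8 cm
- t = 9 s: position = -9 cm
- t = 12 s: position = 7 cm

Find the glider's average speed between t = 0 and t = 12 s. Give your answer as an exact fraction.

Average speed = (total path length)/(elapsed time); on a piecewise-linear x-t graph the path length is Σ|Δx|.
0–2 s: |Δx| = |3 − 3| = 0 cm
2–6 s: |Δx| = |-8 − 3| = 11 cm
6–9 s: |Δx| = |-9 − -8| = 1 cm
9–12 s: |Δx| = |7 − -9| = 16 cm
Total path = 28 cm; average speed = 28/12 = 7/3 cm/s.

7/3 cm/s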